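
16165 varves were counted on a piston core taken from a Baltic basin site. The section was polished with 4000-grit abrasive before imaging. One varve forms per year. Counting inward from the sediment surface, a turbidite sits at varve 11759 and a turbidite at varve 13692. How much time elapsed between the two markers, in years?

1933 years

13692 − 11759 = 1933 varves lie between the two events.
That is 1933 years at one varve per year.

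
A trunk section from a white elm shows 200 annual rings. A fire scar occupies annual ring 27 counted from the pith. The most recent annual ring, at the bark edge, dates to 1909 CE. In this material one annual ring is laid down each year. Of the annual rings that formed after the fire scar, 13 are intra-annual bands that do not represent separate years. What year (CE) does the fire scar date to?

1749 CE

Between annual ring 27 and the bark edge there are 200 − 27 = 173 annual rings.
Excluding 13 false annual rings: 173 − 13 = 160.
The annual ring at the bark edge is 1909 CE, so the fire scar dates to 1909 − 160 = 1749 CE.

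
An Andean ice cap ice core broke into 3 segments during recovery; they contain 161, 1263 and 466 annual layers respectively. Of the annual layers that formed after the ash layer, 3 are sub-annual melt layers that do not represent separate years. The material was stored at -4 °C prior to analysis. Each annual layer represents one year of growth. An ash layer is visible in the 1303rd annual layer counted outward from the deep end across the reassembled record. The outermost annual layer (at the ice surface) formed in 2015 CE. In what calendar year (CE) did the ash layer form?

Total annual layers = 161 + 1263 + 466 = 1890.
The ash layer sits at annual layer 1303 from the deep end, so 1890 − 1303 = 587 annual layers formed after it.
587 − 3 false = 584 true annual layers after the ash layer.
Counting back 584 years from 2015 CE places the ash layer in 2015 − 584 = 1431 CE.

1431 CE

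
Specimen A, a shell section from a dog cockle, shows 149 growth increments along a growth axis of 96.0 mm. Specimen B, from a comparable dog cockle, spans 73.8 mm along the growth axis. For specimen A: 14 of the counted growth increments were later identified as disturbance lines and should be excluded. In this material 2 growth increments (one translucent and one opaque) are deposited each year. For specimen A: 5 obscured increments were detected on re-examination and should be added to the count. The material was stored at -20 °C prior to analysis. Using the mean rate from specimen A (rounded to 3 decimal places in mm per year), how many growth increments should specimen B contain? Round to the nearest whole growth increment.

Specimen A: after corrections the count is 149 − 14 + 5 = 140 growth increments.
Specimen A: 140 growth increments at 2 per year is 140 / 2 = 70 years.
A: Extension rate ≈ 96.0 / 70 = 1.371 mm/year.
B spans 73.8 / 1.371 = 53.83 years; at 2 growth increments per year that is 53.83 × 2 ≈ 108 growth increments.

108 growth increments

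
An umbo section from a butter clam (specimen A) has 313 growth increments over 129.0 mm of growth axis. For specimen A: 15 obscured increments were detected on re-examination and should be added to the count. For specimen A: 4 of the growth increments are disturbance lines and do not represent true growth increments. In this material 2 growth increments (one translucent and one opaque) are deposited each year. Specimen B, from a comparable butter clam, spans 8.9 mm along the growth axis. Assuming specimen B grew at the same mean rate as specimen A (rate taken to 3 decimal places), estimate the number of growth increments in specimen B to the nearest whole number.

22 growth increments

Specimen A: after corrections the count is 313 − 4 + 15 = 324 growth increments.
Specimen A: with 2 growth increments per year, 324 / 2 = 162 years.
A: Mean rate = 129.0 mm / 162 years ≈ 0.796 mm/yr.
Specimen B: 8.9 mm / 0.796 mm per year = 11.18 years; at 2 growth increments per year that is 11.18 × 2 ≈ 22 growth increments.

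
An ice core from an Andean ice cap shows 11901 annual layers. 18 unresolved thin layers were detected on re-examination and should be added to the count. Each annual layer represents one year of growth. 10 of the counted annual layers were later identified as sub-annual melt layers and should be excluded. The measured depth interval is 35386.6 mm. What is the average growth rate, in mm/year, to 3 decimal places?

True annual layer count = 11901 − 10 + 18 = 11909.
Extension rate ≈ 35386.6 / 11909 = 2.971 mm/year.

2.971 mm/year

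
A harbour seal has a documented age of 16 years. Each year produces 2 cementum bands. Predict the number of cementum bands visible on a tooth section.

16 years at 2 cementum bands per year gives 16 × 2 = 32 cementum bands.
So 32 cementum bands should be present.

32 cementum bands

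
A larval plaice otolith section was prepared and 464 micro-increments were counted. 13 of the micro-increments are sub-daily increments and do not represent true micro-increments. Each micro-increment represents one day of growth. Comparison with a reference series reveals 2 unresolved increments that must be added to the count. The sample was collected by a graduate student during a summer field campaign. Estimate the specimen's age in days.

Correcting the raw count gives 464 − 13 + 2 = 453 true micro-increments.
With a one-to-one micro-increment periodicity this is 453 days.

453 days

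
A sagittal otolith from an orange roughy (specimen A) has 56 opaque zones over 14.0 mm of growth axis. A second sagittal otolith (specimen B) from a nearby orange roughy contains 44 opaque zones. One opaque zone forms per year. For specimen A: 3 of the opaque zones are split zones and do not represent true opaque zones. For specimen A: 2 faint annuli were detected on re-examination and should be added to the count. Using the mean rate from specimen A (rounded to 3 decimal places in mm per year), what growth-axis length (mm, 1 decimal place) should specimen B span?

11.2 mm

Specimen A: after corrections the count is 56 − 3 + 2 = 55 opaque zones.
A: 14.0 mm over 55 years gives 14.0 / 55 ≈ 0.255 mm per year.
Length of B = 0.255 × 44 = 11.2 mm.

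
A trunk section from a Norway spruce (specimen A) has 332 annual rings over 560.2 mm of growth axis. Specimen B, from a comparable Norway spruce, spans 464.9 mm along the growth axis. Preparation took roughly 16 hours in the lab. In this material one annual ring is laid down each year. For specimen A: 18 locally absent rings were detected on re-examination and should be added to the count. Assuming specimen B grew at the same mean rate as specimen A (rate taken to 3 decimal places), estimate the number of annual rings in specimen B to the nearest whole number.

Specimen A: after corrections the count is 332 + 18 = 350 annual rings.
A: 560.2 mm over 350 years gives 560.2 / 350 ≈ 1.601 mm per year.
B spans 464.9 / 1.601 = 290.38 years ≈ 290 annual rings.

290 annual rings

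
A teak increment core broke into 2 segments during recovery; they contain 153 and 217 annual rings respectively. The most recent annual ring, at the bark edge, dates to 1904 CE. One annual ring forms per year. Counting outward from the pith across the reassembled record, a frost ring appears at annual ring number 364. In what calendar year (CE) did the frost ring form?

1898 CE

Total annual rings = 153 + 217 = 370.
370 − 364 = 6 annual rings lie beyond the frost ring toward the bark edge.
Counting back 6 years from 1904 CE places the frost ring in 1904 − 6 = 1898 CE.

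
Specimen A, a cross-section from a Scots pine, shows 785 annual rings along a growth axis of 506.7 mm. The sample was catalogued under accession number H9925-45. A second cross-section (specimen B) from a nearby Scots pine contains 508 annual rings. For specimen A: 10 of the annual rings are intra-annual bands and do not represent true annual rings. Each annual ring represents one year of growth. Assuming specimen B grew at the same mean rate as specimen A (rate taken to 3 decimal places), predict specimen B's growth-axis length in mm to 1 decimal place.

Specimen A: true annual ring count = 785 − 10 = 775.
A: 506.7 mm over 775 years gives 506.7 / 775 ≈ 0.654 mm per year.
Length of B = 0.654 × 508 = 332.2 mm.

332.2 mm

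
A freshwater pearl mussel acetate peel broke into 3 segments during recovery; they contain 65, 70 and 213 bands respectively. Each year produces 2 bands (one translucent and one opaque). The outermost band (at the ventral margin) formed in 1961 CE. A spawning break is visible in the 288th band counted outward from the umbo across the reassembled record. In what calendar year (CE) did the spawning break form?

1931 CE

Total bands = 65 + 70 + 213 = 348.
348 − 288 = 60 bands lie beyond the spawning break toward the ventral margin.
Dividing by 2 bands per year: 60 / 2 = 30 years.
Counting back 30 years from 1961 CE places the spawning break in 1961 − 30 = 1931 CE.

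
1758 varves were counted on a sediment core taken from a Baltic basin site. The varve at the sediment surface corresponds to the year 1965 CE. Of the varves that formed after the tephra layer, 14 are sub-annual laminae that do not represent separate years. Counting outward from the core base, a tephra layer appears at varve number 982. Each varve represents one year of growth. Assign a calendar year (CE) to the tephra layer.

Between varve 982 and the sediment surface there are 1758 − 982 = 776 varves.
Removing the 14 false varves leaves 776 − 14 = 762 true varves beyond the tephra layer.
Counting back 762 years from 1965 CE places the tephra layer in 1965 − 762 = 1203 CE.

1203 CE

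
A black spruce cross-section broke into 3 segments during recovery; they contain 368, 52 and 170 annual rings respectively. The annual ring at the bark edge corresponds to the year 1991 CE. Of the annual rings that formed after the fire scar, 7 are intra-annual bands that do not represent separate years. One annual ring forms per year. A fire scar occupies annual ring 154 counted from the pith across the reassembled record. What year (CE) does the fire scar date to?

Total annual rings = 368 + 52 + 170 = 590.
590 − 154 = 436 annual rings lie beyond the fire scar toward the bark edge.
Removing the 7 false annual rings leaves 436 − 7 = 429 true annual rings beyond the fire scar.
Counting back 429 years from 1991 CE places the fire scar in 1991 − 429 = 1562 CE.

1562 CE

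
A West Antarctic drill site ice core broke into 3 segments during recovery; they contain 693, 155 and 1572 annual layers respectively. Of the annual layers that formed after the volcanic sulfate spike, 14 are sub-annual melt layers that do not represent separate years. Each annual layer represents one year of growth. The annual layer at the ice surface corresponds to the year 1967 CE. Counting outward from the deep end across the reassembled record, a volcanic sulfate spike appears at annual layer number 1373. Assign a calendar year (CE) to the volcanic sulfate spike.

Total annual layers = 693 + 155 + 1572 = 2420.
2420 − 1373 = 1047 annual layers lie beyond the volcanic sulfate spike toward the ice surface.
1047 − 14 false = 1033 true annual layers after the volcanic sulfate spike.
The annual layer at the ice surface is 1967 CE, so the volcanic sulfate spike dates to 1967 − 1033 = 934 CE.

934 CE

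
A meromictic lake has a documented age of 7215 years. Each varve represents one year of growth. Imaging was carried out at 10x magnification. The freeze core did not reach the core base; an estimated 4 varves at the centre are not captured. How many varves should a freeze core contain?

7211 varves

At one varve per year, 7215 years correspond to 7215 varves.
Subtracting the 4 varves not captured gives 7215 − 4 = 7211 varves in the record.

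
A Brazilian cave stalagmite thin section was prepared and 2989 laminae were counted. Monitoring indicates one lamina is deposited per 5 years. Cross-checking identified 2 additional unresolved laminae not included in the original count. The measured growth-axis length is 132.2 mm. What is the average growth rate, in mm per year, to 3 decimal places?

Correcting the raw count gives 2989 + 2 = 2991 true laminae.
At 5 years per lamina, 2991 × 5 = 14955 years.
132.2 mm over 14955 years gives 132.2 / 14955 ≈ 0.009 mm per year.

0.009 mm per year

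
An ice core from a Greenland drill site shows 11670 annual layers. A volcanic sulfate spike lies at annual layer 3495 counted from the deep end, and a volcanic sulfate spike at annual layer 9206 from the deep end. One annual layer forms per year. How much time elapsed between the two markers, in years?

Separation: 9206 − 3495 = 5711 annual layers.
That is 5711 years at one annual layer per year.

5711 years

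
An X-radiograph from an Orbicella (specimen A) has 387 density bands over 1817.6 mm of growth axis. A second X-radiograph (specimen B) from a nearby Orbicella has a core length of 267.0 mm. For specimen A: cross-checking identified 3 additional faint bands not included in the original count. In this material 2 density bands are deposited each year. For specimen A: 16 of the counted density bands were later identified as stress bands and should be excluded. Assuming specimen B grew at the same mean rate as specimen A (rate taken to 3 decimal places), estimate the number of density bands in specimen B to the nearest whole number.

55 density bands

Specimen A: adjusted count: 387 − 16 + 3 = 374 density bands.
Specimen A: 374 density bands at 2 per year is 374 / 2 = 187 years.
A: Mean rate = 1817.6 mm / 187 years ≈ 9.720 mm/year.
Specimen B: 267.0 mm / 9.720 mm per year = 27.47 years; at 2 density bands per year that is 27.47 × 2 ≈ 55 density bands.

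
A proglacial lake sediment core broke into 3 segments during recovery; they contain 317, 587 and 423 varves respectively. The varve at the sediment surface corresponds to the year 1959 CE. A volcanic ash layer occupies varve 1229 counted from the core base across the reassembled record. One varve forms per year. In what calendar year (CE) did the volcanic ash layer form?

1861 CE

Total varves = 317 + 587 + 423 = 1327.
1327 − 1229 = 98 varves lie beyond the volcanic ash layer toward the sediment surface.
The varve at the sediment surface is 1959 CE, so the volcanic ash layer dates to 1959 − 98 = 1861 CE.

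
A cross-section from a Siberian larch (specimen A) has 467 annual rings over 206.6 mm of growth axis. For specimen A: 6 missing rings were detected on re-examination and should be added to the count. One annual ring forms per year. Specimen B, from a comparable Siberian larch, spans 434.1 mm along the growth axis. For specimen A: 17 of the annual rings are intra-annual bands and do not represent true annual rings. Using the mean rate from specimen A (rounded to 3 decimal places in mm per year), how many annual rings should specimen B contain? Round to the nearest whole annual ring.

958 annual rings

Specimen A: adjusted count: 467 − 17 + 6 = 456 annual rings.
A: Mean rate = 206.6 mm / 456 years ≈ 0.453 mm/year.
Specimen B: 434.1 mm / 0.453 mm per year = 958.28 years ≈ 958 annual rings.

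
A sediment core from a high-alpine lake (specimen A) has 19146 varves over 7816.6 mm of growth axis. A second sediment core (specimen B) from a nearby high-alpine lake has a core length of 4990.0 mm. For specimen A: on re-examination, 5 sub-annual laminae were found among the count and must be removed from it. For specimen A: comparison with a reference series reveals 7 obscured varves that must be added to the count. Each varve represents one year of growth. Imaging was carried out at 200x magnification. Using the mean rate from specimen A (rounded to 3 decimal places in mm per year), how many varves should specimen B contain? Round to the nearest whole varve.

Specimen A: true varve count = 19146 − 5 + 7 = 19148.
A: 7816.6 mm over 19148 years gives 7816.6 / 19148 ≈ 0.408 mm/yr.
For B, 4990.0 / 0.408 = 12230.39 years ≈ 12230 varves.

12230 varves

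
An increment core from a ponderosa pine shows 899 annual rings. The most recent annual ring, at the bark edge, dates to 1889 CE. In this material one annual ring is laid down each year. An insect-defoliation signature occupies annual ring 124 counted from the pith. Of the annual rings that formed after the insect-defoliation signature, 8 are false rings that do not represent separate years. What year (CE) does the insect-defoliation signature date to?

The insect-defoliation signature sits at annual ring 124 from the pith, so 899 − 124 = 775 annual rings formed after it.
Excluding 8 false annual rings: 775 − 8 = 767.
1889 − 767 = 1122 CE.

1122 CE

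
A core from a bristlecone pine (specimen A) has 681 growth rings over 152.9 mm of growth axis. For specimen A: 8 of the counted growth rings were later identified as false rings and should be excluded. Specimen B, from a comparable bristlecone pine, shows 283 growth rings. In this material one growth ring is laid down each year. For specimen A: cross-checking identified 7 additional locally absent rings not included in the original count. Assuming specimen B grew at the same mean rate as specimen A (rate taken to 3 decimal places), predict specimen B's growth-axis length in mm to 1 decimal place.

63.7 mm

Specimen A: after corrections the count is 681 − 8 + 7 = 680 growth rings.
A: Mean rate = 152.9 mm / 680 years ≈ 0.225 mm/yr.
For B, 0.225 mm/year × 283 years = 63.7 mm.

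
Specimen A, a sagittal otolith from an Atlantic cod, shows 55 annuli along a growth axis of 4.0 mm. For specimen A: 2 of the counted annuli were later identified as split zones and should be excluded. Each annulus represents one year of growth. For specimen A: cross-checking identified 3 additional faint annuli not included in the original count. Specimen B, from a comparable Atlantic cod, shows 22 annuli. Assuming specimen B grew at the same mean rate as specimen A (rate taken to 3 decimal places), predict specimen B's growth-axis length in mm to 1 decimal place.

1.6 mm

Specimen A: adjusted count: 55 − 2 + 3 = 56 annuli.
A: Mean rate = 4.0 mm / 56 years ≈ 0.071 mm/yr.
For B, 0.071 mm/year × 22 years = 1.6 mm.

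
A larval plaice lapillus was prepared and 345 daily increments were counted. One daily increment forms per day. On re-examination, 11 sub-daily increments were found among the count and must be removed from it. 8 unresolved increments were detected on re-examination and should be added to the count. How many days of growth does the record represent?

Adjusted count: 345 − 11 + 8 = 342 daily increments.
At one daily increment per day, that is 342 days.

342 days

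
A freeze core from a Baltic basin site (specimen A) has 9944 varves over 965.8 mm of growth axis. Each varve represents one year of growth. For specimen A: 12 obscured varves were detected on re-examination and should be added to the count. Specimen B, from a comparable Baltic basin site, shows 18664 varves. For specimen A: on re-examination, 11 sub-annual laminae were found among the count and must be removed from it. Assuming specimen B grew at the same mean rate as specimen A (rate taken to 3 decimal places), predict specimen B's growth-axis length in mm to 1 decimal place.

Specimen A: after corrections the count is 9944 − 11 + 12 = 9945 varves.
A: 965.8 mm over 9945 years gives 965.8 / 9945 ≈ 0.097 mm/year.
B's length ≈ 0.097 × 18664 = 1810.4 mm.

1810.4 mm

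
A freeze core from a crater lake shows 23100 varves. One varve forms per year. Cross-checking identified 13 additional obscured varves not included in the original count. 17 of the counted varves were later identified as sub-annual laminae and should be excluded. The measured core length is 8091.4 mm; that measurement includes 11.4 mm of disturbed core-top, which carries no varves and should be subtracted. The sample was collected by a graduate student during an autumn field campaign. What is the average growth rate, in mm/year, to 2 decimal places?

True varve count = 23100 − 17 + 13 = 23096.
Removing the 11.4 mm offcut leaves 8091.4 − 11.4 = 8080.0 mm.
8080.0 mm over 23096 years gives 8080.0 / 23096 ≈ 0.35 mm/year.

0.35 mm/year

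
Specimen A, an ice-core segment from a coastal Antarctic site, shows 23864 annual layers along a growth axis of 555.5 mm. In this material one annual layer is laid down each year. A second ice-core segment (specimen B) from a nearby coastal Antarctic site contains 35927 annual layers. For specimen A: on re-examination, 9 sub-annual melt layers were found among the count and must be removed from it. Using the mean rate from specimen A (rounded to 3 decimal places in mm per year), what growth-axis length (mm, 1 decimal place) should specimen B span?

Specimen A: correcting the raw count gives 23864 − 9 = 23855 true annual layers.
A: Mean rate = 555.5 mm / 23855 years ≈ 0.023 mm/yr.
For B, 0.023 mm/year × 35927 years = 826.3 mm.

826.3 mm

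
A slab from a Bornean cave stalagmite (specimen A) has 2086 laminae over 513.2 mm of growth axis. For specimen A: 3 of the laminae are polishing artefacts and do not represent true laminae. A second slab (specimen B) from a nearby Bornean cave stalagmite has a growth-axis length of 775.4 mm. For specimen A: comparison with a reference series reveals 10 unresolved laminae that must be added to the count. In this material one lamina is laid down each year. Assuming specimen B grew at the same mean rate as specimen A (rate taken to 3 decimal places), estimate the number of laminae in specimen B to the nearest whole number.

3165 laminae

Specimen A: after corrections the count is 2086 − 3 + 10 = 2093 laminae.
A: Extension rate ≈ 513.2 / 2093 = 0.245 mm per year.
Specimen B: 775.4 mm / 0.245 mm per year = 3164.90 years ≈ 3165 laminae.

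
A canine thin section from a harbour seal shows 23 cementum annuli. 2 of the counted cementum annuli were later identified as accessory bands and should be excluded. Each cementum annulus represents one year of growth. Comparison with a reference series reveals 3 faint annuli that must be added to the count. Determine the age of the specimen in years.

24 yr

True cementum annulus count = 23 − 2 + 3 = 24.
One cementum annulus per year makes the duration 24 years.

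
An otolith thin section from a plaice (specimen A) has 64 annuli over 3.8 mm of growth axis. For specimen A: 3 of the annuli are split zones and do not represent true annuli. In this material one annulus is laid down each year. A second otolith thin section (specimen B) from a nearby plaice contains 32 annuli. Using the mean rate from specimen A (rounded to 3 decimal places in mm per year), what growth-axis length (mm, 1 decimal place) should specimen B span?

Specimen A: adjusted count: 64 − 3 = 61 annuli.
A: Extension rate ≈ 3.8 / 61 = 0.062 mm per year.
For B, 0.062 mm/year × 32 years = 2.0 mm.

2.0 mm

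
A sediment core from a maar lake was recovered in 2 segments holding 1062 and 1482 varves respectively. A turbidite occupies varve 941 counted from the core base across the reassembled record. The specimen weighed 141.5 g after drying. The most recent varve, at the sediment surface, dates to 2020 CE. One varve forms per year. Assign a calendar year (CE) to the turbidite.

Total varves = 1062 + 1482 = 2544.
2544 − 941 = 1603 varves lie beyond the turbidite toward the sediment surface.
2020 − 1603 = 417 CE.

417 CE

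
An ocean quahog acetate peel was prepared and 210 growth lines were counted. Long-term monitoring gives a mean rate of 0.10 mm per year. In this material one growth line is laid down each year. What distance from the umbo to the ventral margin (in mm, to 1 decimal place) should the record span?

21.0 mm

210 years of growth are recorded.
Predicted length = 0.10 mm/year × 210 years = 21.0 mm.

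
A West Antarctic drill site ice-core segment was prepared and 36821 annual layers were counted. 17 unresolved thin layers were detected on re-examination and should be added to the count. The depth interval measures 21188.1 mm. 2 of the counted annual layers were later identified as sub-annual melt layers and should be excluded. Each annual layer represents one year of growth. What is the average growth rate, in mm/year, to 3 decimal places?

Correcting the raw count gives 36821 − 2 + 17 = 36836 true annual layers.
Extension rate ≈ 21188.1 / 36836 = 0.575 mm/year.

0.575 mm/year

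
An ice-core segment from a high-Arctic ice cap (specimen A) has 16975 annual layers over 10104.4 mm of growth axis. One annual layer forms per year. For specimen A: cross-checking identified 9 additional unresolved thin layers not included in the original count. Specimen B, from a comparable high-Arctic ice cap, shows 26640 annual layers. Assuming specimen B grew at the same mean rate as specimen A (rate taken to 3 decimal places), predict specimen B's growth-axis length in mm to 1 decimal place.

15850.8 mm

Specimen A: adjusted count: 16975 + 9 = 16984 annual layers.
A: 10104.4 mm over 16984 years gives 10104.4 / 16984 ≈ 0.595 mm per year.
For B, 0.595 mm/year × 26640 years = 15850.8 mm.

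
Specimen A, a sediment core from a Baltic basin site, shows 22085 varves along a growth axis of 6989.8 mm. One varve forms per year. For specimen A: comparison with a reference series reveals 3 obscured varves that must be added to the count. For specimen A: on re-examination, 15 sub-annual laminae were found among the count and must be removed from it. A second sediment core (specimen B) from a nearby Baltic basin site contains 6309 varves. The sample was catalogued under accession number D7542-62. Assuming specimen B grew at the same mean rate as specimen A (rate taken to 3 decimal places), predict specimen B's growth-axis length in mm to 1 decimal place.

2000.0 mm

Specimen A: after corrections the count is 22085 − 15 + 3 = 22073 varves.
A: Mean rate = 6989.8 mm / 22073 years ≈ 0.317 mm/yr.
Length of B = 0.317 × 6309 = 2000.0 mm.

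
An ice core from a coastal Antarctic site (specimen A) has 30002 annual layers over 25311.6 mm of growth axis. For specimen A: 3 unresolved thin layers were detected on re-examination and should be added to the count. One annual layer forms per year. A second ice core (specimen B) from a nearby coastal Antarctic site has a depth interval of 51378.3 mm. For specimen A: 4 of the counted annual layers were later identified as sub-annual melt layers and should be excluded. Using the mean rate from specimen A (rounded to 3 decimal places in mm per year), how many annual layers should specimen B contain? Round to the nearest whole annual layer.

60875 annual layers

Specimen A: adjusted count: 30002 − 4 + 3 = 30001 annual layers.
A: Mean rate = 25311.6 mm / 30001 years ≈ 0.844 mm/year.
B spans 51378.3 / 0.844 = 60874.76 years ≈ 60875 annual layers.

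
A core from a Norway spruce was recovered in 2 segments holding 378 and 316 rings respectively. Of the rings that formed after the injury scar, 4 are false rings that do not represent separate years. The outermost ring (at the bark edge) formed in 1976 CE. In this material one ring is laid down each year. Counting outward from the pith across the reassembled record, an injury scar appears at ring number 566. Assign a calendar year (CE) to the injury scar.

Total rings = 378 + 316 = 694.
694 − 566 = 128 rings lie beyond the injury scar toward the bark edge.
Excluding 4 false rings: 128 − 4 = 124.
Counting back 124 years from 1976 CE places the injury scar in 1976 − 124 = 1852 CE.

1852 CE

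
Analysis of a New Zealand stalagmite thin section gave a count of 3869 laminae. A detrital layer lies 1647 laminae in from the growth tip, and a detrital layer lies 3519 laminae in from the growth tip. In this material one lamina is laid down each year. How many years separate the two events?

The two markers are separated by 3519 − 1647 = 1872 laminae.
At one lamina per year, 1872 years elapsed between them.

1872 years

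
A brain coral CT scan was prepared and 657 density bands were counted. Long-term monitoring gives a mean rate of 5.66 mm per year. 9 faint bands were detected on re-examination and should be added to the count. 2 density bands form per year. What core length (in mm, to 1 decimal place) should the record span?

Correcting the raw count gives 657 + 9 = 666 true density bands.
With 2 density bands per year, 666 / 2 = 333 years.
Length ≈ 5.66 × 333 = 1884.8 mm.

1884.8 mm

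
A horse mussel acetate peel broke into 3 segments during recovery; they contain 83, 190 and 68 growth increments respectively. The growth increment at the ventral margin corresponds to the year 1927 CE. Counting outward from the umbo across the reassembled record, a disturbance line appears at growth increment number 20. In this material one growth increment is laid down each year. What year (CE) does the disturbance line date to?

Total growth increments = 83 + 190 + 68 = 341.
341 − 20 = 321 growth increments lie beyond the disturbance line toward the ventral margin.
1927 − 321 = 1606 CE.

1606 CE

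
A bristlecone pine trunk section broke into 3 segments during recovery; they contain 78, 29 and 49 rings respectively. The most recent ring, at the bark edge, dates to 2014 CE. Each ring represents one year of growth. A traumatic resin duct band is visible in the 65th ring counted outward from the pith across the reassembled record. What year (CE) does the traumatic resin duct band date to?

Total rings = 78 + 29 + 49 = 156.
156 − 65 = 91 rings lie beyond the traumatic resin duct band toward the bark edge.
The ring at the bark edge is 2014 CE, so the traumatic resin duct band dates to 2014 − 91 = 1923 CE.

1923 CE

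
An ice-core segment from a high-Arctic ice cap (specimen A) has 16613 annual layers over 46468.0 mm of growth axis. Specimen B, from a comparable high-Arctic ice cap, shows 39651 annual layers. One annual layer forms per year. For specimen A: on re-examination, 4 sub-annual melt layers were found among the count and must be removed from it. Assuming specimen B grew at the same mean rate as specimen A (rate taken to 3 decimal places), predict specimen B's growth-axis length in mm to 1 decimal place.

110943.5 mm

Specimen A: after corrections the count is 16613 − 4 = 16609 annual layers.
A: Mean rate = 46468.0 mm / 16609 years ≈ 2.798 mm per year.
Length of B = 2.798 × 39651 = 110943.5 mm.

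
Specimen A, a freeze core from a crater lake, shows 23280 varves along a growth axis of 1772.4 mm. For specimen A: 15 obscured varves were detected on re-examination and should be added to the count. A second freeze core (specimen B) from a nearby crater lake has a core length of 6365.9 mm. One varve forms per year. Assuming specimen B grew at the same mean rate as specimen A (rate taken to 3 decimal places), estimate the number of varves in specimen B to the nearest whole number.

83762 varves

Specimen A: correcting the raw count gives 23280 + 15 = 23295 true varves.
A: Mean rate = 1772.4 mm / 23295 years ≈ 0.076 mm/yr.
B spans 6365.9 / 0.076 = 83761.84 years ≈ 83762 varves.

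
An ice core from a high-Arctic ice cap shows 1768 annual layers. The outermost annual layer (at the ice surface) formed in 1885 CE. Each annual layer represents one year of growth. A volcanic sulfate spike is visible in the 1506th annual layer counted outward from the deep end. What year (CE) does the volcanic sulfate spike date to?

1623 CE

1768 − 1506 = 262 annual layers lie beyond the volcanic sulfate spike toward the ice surface.
The annual layer at the ice surface is 1885 CE, so the volcanic sulfate spike dates to 1885 − 262 = 1623 CE.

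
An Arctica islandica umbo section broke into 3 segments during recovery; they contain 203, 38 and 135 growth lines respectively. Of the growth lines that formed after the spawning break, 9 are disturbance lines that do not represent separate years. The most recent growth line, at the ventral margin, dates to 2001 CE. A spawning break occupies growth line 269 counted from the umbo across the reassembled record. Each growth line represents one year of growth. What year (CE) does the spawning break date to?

Total growth lines = 203 + 38 + 135 = 376.
Between growth line 269 and the ventral margin there are 376 − 269 = 107 growth lines.
107 − 9 false = 98 true growth lines after the spawning break.
The growth line at the ventral margin is 2001 CE, so the spawning break dates to 2001 − 98 = 1903 CE.

1903 CE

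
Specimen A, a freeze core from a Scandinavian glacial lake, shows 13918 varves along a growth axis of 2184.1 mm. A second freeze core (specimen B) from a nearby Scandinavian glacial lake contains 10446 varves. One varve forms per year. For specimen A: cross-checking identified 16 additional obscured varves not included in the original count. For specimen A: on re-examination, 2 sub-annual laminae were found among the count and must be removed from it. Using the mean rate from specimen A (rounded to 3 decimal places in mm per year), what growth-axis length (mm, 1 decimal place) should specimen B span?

1640.0 mm

Specimen A: adjusted count: 13918 − 2 + 16 = 13932 varves.
A: Mean rate = 2184.1 mm / 13932 years ≈ 0.157 mm/year.
B's length ≈ 0.157 × 10446 = 1640.0 mm.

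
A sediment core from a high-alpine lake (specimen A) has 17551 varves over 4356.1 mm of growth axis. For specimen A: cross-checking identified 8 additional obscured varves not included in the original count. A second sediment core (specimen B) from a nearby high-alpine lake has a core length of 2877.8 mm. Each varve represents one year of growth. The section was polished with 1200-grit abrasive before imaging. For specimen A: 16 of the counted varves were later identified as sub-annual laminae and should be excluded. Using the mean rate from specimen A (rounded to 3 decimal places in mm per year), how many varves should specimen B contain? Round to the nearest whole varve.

11604 varves

Specimen A: correcting the raw count gives 17551 − 16 + 8 = 17543 true varves.
A: Extension rate ≈ 4356.1 / 17543 = 0.248 mm per year.
Specimen B: 2877.8 mm / 0.248 mm per year = 11604.03 years ≈ 11604 varves.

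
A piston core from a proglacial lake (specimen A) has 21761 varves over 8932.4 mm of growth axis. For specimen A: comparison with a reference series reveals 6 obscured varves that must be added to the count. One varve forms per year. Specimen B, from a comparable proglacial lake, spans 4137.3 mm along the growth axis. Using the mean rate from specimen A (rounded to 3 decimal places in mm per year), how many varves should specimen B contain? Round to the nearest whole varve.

10091 varves

Specimen A: adjusted count: 21761 + 6 = 21767 varves.
A: Extension rate ≈ 8932.4 / 21767 = 0.410 mm per year.
For B, 4137.3 / 0.410 = 10090.98 years ≈ 10091 varves.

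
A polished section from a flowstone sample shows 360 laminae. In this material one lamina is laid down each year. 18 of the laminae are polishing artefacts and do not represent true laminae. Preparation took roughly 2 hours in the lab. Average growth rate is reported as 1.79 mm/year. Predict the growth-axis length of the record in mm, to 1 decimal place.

612.2 mm

After corrections the count is 360 − 18 = 342 laminae.
Predicted length = 1.79 mm/year × 342 years = 612.2 mm.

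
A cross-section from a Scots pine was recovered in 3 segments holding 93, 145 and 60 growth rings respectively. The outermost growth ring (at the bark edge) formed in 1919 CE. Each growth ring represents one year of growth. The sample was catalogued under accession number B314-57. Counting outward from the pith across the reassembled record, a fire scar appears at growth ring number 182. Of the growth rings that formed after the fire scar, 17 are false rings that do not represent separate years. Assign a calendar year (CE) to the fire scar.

Total growth rings = 93 + 145 + 60 = 298.
The fire scar sits at growth ring 182 from the pith, so 298 − 182 = 116 growth rings formed after it.
Excluding 17 false growth rings: 116 − 17 = 99.
1919 − 99 = 1820 CE.

1820 CE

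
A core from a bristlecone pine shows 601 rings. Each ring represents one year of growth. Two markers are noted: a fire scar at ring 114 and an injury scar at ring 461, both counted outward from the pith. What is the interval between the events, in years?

Separation: 461 − 114 = 347 rings.
One ring per year makes the interval 347 years.

347 years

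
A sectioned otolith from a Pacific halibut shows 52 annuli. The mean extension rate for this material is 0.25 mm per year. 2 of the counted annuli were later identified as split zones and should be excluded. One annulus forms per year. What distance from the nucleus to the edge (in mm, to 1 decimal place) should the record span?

True annulus count = 52 − 2 = 50.
50 years at 0.25 mm/year gives 0.25 × 50 = 12.5 mm.

12.5 mm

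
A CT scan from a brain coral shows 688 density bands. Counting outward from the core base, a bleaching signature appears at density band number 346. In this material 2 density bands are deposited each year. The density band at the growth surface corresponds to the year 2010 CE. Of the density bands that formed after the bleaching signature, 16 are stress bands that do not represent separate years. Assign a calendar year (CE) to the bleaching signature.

Between density band 346 and the growth surface there are 688 − 346 = 342 density bands.
Removing the 16 false density bands leaves 342 − 16 = 326 true density bands beyond the bleaching signature.
Dividing by 2 density bands per year: 326 / 2 = 163 years.
The density band at the growth surface is 2010 CE, so the bleaching signature dates to 2010 − 163 = 1847 CE.

1847 CE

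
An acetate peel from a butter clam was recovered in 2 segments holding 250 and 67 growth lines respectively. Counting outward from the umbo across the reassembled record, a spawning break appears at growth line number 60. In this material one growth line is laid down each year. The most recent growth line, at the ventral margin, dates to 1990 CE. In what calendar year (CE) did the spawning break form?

Total growth lines = 250 + 67 = 317.
317 − 60 = 257 growth lines lie beyond the spawning break toward the ventral margin.
The growth line at the ventral margin is 1990 CE, so the spawning break dates to 1990 − 257 = 1733 CE.

1733 CE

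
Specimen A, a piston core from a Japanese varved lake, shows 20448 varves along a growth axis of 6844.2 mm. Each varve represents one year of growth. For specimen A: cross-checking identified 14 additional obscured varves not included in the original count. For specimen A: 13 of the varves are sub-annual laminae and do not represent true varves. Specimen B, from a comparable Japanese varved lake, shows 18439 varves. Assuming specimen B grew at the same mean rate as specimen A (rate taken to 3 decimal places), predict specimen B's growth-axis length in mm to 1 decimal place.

6177.1 mm

Specimen A: adjusted count: 20448 − 13 + 14 = 20449 varves.
A: 6844.2 mm over 20449 years gives 6844.2 / 20449 ≈ 0.335 mm per year.
Length of B = 0.335 × 18439 = 6177.1 mm.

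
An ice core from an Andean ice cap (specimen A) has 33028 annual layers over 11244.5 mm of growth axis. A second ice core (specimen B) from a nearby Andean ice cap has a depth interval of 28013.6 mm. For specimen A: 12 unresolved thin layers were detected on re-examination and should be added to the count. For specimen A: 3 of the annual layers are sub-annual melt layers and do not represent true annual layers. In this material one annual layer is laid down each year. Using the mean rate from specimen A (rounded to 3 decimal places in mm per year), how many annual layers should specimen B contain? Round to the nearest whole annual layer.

Specimen A: adjusted count: 33028 − 3 + 12 = 33037 annual layers.
A: Mean rate = 11244.5 mm / 33037 years ≈ 0.340 mm/year.
For B, 28013.6 / 0.340 = 82392.94 years ≈ 82393 annual layers.

82393 annual layers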